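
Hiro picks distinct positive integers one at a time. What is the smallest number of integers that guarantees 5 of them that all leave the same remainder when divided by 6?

By the pigeonhole principle, the 6 residue classes mod 6 are the pigeonholes.
With 24 integers one could put 4 in each residue class and have no class reach 5.
The 25th integer pushes some class to 5, so 6·4 + 1 = 25.

25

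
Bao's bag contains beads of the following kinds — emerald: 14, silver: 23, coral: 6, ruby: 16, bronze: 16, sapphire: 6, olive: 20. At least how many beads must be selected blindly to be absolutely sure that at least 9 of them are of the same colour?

53

An adversary could hand out at most 8 beads per colour (coral, sapphire run out sooner): 8 + 8 + 6 + 8 + 8 + 6 + 8 = 52 beads and still no colour has 9.
By the pigeonhole principle, one more bead lands in a colour already at 8, so 53 draws are enough and 52 are not.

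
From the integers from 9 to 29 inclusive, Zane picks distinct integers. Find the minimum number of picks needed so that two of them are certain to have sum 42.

14

Two chosen integers sum to 42 exactly when both halves of some pair {x, 42−x} with 13 ≤ x ≤ 42−x ≤ 29 are chosen — 8 such pairs.
The remaining 5 elements (those with no distinct partner in range) can never complete a 42-sum, so the worst case takes all of them and one from each pair: 5 + 8 = 13.
The 14th integer has to be the second member of some pair, so 13 + 1 = 14.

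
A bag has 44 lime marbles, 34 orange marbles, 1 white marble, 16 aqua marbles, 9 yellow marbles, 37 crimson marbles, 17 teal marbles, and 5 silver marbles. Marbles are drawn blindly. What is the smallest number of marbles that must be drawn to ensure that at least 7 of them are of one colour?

43

The 8 colours are the holes; the marbles drawn are the pigeons.
To avoid 7 of any one colour, the worst case takes at most 6 of each colour, or every marble of a colour that has fewer than 6.
That gives 6 + 6 + 1 + 6 + 6 + 6 + 6 + 5 = 42 marbles with no colour reaching 7.
The next marble forces some colour to 7, so 42 + 1 = 43.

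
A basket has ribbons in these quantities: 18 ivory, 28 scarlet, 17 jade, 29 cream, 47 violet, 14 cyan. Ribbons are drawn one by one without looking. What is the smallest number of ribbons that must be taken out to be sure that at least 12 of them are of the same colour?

By pigeonhole, the 6 colours are the holes; the ribbons drawn are the pigeons.
To avoid 12 of any one colour, the worst case takes at most 11 of each colour.
That gives 11 + 11 + 11 + 11 + 11 + 11 = 66 ribbons with no colour reaching 12.
The next ribbon forces some colour to 12, so 66 + 1 = 67.

67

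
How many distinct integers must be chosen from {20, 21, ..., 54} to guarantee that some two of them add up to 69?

21

Group the elements by complementary pair {x, 69−x}: {20,49}, {21,48}, {22,47}, …, giving 15 two-element pairs and 5 integers whose partner 69−x falls outside [20,54].
Treating each of those 20 groups as a pigeonhole, one can pick one integer per group — 20 integers — with no two summing to 69.
The 21st integer lands in an occupied pair, forcing a sum of 69.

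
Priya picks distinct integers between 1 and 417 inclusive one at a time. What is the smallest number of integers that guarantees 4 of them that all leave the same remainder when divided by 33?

By the pigeonhole principle, the 33 residue classes mod 33 are the pigeonholes.
With 99 integers one could put 3 in each residue class and have no class reach 4.
The 100th integer pushes some class to 4, so 33·3 + 1 = 100.

100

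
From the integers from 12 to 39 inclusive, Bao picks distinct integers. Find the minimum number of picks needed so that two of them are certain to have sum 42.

A set avoiding the sum 42 can contain at most one of each pair {x, 42−x}, plus the 10 elements whose complement lies outside the range or equal to its own complement.
The integers 21, …, 39 (19 of them) are such a set: any two sum to at least 21+22 = 43 > 42.
Any 20th integer completes one of the 9 pairs, so 20 choices force a sum of 42.

20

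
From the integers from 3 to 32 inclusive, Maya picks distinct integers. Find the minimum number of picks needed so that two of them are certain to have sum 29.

19

Two chosen integers sum to 29 exactly when both halves of some pair {x, 29−x} with 3 ≤ x ≤ 29−x ≤ 26 are chosen — 12 such pairs.
The remaining 6 elements (those with no distinct partner in range) can never complete a 29-sum, so the worst case takes all of them and one from each pair: 6 + 12 = 18.
By pigeonhole, the 19th integer has to be the second member of some pair, so 18 + 1 = 19.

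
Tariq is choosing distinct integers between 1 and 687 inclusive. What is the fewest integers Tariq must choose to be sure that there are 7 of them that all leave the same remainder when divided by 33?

199

Pigeonhole: the 33 residue classes mod 33 are the pigeonholes.
With 198 integers one could put 6 in each residue class and have no class reach 7.
The 199th integer pushes some class to 7, so 33·6 + 1 = 199.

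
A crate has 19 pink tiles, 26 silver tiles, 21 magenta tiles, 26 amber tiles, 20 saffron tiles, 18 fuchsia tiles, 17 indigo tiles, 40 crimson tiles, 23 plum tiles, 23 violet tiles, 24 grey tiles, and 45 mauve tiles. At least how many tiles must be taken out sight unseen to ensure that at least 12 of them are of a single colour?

133

Pigeonhole: put each drawn tile into a box by colour. The largest draw with every box below 12 takes min(count, 11) from each colour.
Σ min(cᵢ, 11) = 11 + 11 + 11 + 11 + 11 + 11 + 11 + 11 + 11 + 11 + 11 + 11 = 132.
Draw number 132 + 1 = 133 must push one box to 12.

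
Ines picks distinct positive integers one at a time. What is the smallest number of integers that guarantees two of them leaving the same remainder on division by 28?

29

Pigeonhole: the 28 residue classes mod 28 are the pigeonholes.
With 28 integers one could put 1 in each residue class and have no class reach 2.
The 29th integer pushes some class to 2, so 28·1 + 1 = 29.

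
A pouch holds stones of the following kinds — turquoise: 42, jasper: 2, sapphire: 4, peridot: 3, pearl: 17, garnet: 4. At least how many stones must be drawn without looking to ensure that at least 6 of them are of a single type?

24

The 6 types are the holes; the stones drawn are the pigeons.
To avoid 6 of any one type, the worst case takes at most 5 of each type, or every stone of a type that has fewer than 5.
That gives 5 + 2 + 4 + 3 + 5 + 4 = 23 stones with no type reaching 6.
The next stone forces some type to 6, so 23 + 1 = 24.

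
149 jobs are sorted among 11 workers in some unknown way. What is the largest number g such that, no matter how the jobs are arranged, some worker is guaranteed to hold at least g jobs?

14

The 11 workers are the holes and the 149 jobs are the pigeons.
If every worker held at most 13 jobs, the total would be at most 11 × 13 = 143, which is less than 149.
So some worker holds at least ⌈149/11⌉ = 14 jobs.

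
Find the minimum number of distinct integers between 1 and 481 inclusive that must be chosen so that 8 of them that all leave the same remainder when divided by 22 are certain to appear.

155

By pigeonhole, the 22 residue classes mod 22 are the pigeonholes.
With 154 integers one could put 7 in each residue class and have no class reach 8.
The 155th integer pushes some class to 8, so 22·7 + 1 = 155.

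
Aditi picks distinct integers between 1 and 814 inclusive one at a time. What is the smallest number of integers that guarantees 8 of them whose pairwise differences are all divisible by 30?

Integers whose pairwise differences are multiples of 30 are exactly those sharing a remainder mod 30. By pigeonhole, the 30 residue classes mod 30 are the pigeonholes.
With 210 integers one could put 7 in each residue class and have no class reach 8.
The 211th integer pushes some class to 8, so 30·7 + 1 = 211.

211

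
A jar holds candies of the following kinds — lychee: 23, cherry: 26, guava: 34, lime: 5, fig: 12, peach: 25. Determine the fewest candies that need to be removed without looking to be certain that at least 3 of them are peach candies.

103

In the worst case for collecting peach candies, every non-peach candy comes out first.
There are 23 + 26 + 34 + 5 + 12 = 100 non-peach candies altogether.
After those, each further candy must be peach, so 100 + 3 = 103 draws guarantee 3 peach candies.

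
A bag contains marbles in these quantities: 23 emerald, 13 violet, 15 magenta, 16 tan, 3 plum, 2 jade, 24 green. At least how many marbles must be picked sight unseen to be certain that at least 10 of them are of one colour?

Pigeonhole: the 7 colours are the holes; the marbles drawn are the pigeons.
To avoid 10 of any one colour, the worst case takes at most 9 of each colour, or every marble of a colour that has fewer than 9.
That gives 9 + 9 + 9 + 9 + 3 + 2 + 9 = 50 marbles with no colour reaching 10.
The next marble forces some colour to 10, so 50 + 1 = 51.

51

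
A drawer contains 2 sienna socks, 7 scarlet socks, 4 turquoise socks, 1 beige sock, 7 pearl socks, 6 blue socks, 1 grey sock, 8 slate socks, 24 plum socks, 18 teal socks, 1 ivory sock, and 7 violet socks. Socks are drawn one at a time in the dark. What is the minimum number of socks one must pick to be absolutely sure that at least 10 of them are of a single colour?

An adversary could hand out at most 9 socks per colour (10 colours run out sooner): 2 + 7 + 4 + 1 + 7 + 6 + 1 + 8 + 9 + 9 + 1 + 7 = 62 socks and still no colour has 10.
One more sock lands in a colour already at 9, so 63 draws are enough and 62 are not.

63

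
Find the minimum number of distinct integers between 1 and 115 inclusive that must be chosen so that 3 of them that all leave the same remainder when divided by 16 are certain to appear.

33

The 16 residue classes mod 16 are the pigeonholes.
With 32 integers one could put 2 in each residue class and have no class reach 3.
The 33rd integer pushes some class to 3, so 16·2 + 1 = 33.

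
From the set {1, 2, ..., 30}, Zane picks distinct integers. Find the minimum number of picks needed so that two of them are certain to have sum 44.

A set avoiding the sum 44 can contain at most one of each pair {x, 44−x}, plus the 14 elements whose complement lies outside the range or equal to its own complement.
The integers 1, …, 22 (22 of them) are such a set: any two sum to at least 1+2 = 3 and at most 21+22 = 43 < 44.
Any 23rd integer completes one of the 8 pairs, so 23 choices force a sum of 44.

23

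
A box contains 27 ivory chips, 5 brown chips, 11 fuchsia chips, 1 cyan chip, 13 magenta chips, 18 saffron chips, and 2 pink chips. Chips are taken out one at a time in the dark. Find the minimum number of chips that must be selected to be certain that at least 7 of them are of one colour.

Put each drawn chip into a box by colour. The largest draw with every box below 7 takes min(count, 6) from each colour; colours with fewer than 6 contribute all they have.
Σ min(cᵢ, 6) = 6 + 5 + 6 + 1 + 6 + 6 + 2 = 32.
Draw number 32 + 1 = 33 must push one box to 7.

33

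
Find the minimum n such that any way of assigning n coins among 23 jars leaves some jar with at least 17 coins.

With 368 coins one could put exactly 16 in each of the 23 jars, and no jar would reach 17.
One more coin must land in a jar that already has 16, giving it 17.
So 23 × 16 + 1 = 369 coins are required.

369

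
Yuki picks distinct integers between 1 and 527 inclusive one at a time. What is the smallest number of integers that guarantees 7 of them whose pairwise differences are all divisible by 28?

Integers whose pairwise differences are multiples of 28 are exactly those sharing a remainder mod 28. The 28 residue classes mod 28 are the pigeonholes.
With 168 integers one could put 6 in each residue class and have no class reach 7.
The 169th integer pushes some class to 7, so 28·6 + 1 = 169.

169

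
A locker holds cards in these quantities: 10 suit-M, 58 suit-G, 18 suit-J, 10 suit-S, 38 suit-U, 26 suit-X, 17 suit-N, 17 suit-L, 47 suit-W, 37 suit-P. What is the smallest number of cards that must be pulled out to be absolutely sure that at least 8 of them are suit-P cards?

249

In the worst case for collecting suit-P cards, every non-suit-P card comes out first.
There are 10 + 58 + 18 + 10 + 38 + 26 + 17 + 17 + 47 = 241 non-suit-P cards altogether.
After those, each further card must be suit-P, so 241 + 8 = 249 draws guarantee 8 suit-P cards.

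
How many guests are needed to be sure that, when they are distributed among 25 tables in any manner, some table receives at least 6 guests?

With 125 guests one could put exactly 5 in each of the 25 tables, and no table would reach 6.
By pigeonhole, one more guest must land in a table that already has 5, giving it 6.
So 25 × 5 + 1 = 126 guests are required.

126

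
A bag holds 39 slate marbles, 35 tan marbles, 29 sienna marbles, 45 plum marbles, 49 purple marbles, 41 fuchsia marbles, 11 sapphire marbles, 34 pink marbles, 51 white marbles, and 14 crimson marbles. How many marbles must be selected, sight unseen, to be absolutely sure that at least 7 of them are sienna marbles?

In the worst case for collecting sienna marbles, every non-sienna marble comes out first.
There are 39 + 35 + 45 + 49 + 41 + 11 + 34 + 51 + 14 = 319 non-sienna marbles altogether.
After those, each further marble must be sienna, so 319 + 7 = 326 draws guarantee 7 sienna marbles.

326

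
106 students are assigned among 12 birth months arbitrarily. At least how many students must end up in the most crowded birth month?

The 12 birth months are the holes and the 106 students are the pigeons.
If every birth month held at most 8 students, the total would be at most 12 × 8 = 96, which is less than 106.
So some birth month holds at least ⌈106/12⌉ = 9 students.

9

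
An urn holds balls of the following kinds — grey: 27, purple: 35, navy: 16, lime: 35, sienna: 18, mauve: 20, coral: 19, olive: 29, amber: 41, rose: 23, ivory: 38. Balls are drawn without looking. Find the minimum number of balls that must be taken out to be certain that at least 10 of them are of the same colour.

The 11 colours are the holes; the balls drawn are the pigeons.
To avoid 10 of any one colour, the worst case takes at most 9 of each colour.
That gives 9 + 9 + 9 + 9 + 9 + 9 + 9 + 9 + 9 + 9 + 9 = 99 balls with no colour reaching 10.
The next ball forces some colour to 10, so 99 + 1 = 100.

100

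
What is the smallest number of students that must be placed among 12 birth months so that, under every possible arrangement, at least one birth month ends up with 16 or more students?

181

With 180 students one could put exactly 15 in each of the 12 birth months, and no birth month would reach 16.
One more student must land in a birth month that already has 15, giving it 16.
So 12 × 15 + 1 = 181 students are required.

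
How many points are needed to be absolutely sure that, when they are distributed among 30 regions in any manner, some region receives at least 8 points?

211

With 210 points one could put exactly 7 in each of the 30 regions, and no region would reach 8.
Pigeonhole: one more point must land in a region that already has 7, giving it 8.
So 30 × 7 + 1 = 211 points are required.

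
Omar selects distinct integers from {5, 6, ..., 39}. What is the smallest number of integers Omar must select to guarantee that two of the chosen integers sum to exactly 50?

Group the elements by complementary pair {x, 50−x}: {11,39}, {12,38}, {13,37}, …, giving 14 two-element pairs, the single value 25 (it cannot pair with itself since the integers are distinct), and 6 integers whose partner 50−x falls outside [5,39].
Pigeonhole: treating each of those 21 groups as a pigeonhole, one can pick one integer per group — 21 integers — with no two summing to 50.
The 22nd integer lands in an occupied pair, forcing a sum of 50.

22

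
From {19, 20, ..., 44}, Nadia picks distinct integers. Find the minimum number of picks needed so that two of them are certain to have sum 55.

A set avoiding the sum 55 can contain at most one of each pair {x, 55−x}, plus the 8 elements whose complement lies outside the range.
The integers 28, …, 44 (17 of them) are such a set: any two sum to at least 28+29 = 57 > 55.
By the pigeonhole principle, any 18th integer completes one of the 9 pairs, so 18 choices force a sum of 55.

18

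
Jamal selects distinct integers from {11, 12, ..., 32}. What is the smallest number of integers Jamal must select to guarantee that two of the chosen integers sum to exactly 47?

Two chosen integers sum to 47 exactly when both halves of some pair {x, 47−x} with 15 ≤ x ≤ 47−x ≤ 32 are chosen — 9 such pairs.
The remaining 4 elements (those with no distinct partner in range) can never complete a 47-sum, so the worst case takes all of them and one from each pair: 4 + 9 = 13.
Pigeonhole: the 14th integer has to be the second member of some pair, so 13 + 1 = 14.

14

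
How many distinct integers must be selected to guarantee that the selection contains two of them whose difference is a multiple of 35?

36

Integers whose pairwise differences are multiples of 35 are exactly those sharing a remainder mod 35. The 35 residue classes mod 35 are the pigeonholes.
With 35 integers one could put 1 in each residue class and have no class reach 2.
The 36th integer pushes some class to 2, so 35·1 + 1 = 36.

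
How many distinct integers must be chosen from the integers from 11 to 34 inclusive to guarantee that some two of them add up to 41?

A set avoiding the sum 41 can contain at most one of each pair {x, 41−x}, plus the 4 elements whose complement lies outside the range.
The integers 21, …, 34 (14 of them) are such a set: any two sum to at least 21+22 = 43 > 41.
By pigeonhole, any 15th integer completes one of the 10 pairs, so 15 choices force a sum of 41.

15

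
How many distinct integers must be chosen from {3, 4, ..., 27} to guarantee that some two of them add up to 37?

Two chosen integers sum to 37 exactly when both halves of some pair {x, 37−x} with 10 ≤ x ≤ 37−x ≤ 27 are chosen — 9 such pairs.
The remaining 7 elements (those with no distinct partner in range) can never complete a 37-sum, so the worst case takes all of them and one from each pair: 7 + 9 = 16.
The 17th integer has to be the second member of some pair, so 16 + 1 = 17.

17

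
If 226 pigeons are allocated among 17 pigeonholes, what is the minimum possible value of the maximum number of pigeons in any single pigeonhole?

14

By pigeonhole, the 17 pigeonholes are the holes and the 226 pigeons are the pigeons.
If every pigeonhole held at most 13 pigeons, the total would be at most 17 × 13 = 221, which is less than 226.
So some pigeonhole holds at least ⌈226/17⌉ = 14 pigeons.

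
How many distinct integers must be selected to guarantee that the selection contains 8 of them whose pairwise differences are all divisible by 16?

113

Integers whose pairwise differences are multiples of 16 are exactly those sharing a remainder mod 16. The 16 residue classes mod 16 are the pigeonholes.
With 112 integers one could put 7 in each residue class and have no class reach 8.
The 113th integer pushes some class to 8, so 16·7 + 1 = 113.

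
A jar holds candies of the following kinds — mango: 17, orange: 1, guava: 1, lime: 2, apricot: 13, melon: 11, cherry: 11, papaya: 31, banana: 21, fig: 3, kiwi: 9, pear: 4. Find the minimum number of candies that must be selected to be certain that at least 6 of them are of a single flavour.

47

By pigeonhole, the 12 flavours are the holes; the candies drawn are the pigeons.
To avoid 6 of any one flavour, the worst case takes at most 5 of each flavour, or every candy of a flavour that has fewer than 5.
That gives 5 + 1 + 1 + 2 + 5 + 5 + 5 + 5 + 5 + 3 + 5 + 4 = 46 candies with no flavour reaching 6.
The next candy forces some flavour to 6, so 46 + 1 = 47.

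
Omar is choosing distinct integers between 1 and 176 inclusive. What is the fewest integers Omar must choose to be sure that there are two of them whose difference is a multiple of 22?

23

Integers whose pairwise differences are multiples of 22 are exactly those sharing a remainder mod 22. The 22 residue classes mod 22 are the pigeonholes.
With 22 integers one could put 1 in each residue class and have no class reach 2.
The 23rd integer pushes some class to 2, so 22·1 + 1 = 23.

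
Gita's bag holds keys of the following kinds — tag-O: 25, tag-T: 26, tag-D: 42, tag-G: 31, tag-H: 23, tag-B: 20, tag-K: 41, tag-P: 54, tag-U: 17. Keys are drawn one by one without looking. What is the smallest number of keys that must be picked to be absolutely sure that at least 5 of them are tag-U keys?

In the worst case for collecting tag-U keys, every non-tag-U key comes out first.
There are 25 + 26 + 42 + 31 + 23 + 20 + 41 + 54 = 262 non-tag-U keys altogether.
After those, each further key must be tag-U, so 262 + 5 = 267 draws guarantee 5 tag-U keys.

267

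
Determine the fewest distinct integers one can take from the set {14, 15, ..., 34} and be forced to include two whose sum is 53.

14

A set avoiding the sum 53 can contain at most one of each pair {x, 53−x}, plus the 5 elements whose complement lies outside the range.
The integers 14, …, 26 (13 of them) are such a set: any two sum to at least 14+15 = 29 and at most 25+26 = 51 < 53.
Pigeonhole: any 14th integer completes one of the 8 pairs, so 14 choices force a sum of 53.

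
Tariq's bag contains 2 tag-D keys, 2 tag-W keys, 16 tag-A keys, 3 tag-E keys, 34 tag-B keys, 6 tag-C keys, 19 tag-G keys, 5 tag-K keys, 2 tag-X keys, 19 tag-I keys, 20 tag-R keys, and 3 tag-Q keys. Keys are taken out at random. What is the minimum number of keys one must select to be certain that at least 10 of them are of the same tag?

69

The 12 tags are the holes; the keys drawn are the pigeons.
To avoid 10 of any one tag, the worst case takes at most 9 of each tag, or every key of a tag that has fewer than 9.
That gives 2 + 2 + 9 + 3 + 9 + 6 + 9 + 5 + 2 + 9 + 9 + 3 = 68 keys with no tag reaching 10.
The next key forces some tag to 10, so 68 + 1 = 69.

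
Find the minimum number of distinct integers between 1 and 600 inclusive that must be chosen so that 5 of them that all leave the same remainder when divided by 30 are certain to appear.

Pigeonhole: the 30 residue classes mod 30 are the pigeonholes.
With 120 integers one could put 4 in each residue class and have no class reach 5.
The 121st integer pushes some class to 5, so 30·4 + 1 = 121.

121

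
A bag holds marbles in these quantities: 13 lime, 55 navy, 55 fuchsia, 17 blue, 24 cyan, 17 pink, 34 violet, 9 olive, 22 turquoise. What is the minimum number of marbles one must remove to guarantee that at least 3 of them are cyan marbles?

225

In the worst case for collecting cyan marbles, every non-cyan marble comes out first.
There are 13 + 55 + 55 + 17 + 17 + 34 + 9 + 22 = 222 non-cyan marbles altogether.
After those, each further marble must be cyan, so 222 + 3 = 225 draws guarantee 3 cyan marbles.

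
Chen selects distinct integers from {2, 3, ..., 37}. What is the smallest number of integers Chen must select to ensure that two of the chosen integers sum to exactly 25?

Group the elements by complementary pair {x, 25−x}: {2,23}, {3,22}, {4,21}, …, giving 11 two-element pairs and 14 integers whose partner 25−x falls outside [2,37].
Treating each of those 25 groups as a pigeonhole, one can pick one integer per group — 25 integers — with no two summing to 25.
The 26th integer lands in an occupied pair, forcing a sum of 25.

26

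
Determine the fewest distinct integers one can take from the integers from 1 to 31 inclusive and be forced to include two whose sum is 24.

A set avoiding the sum 24 can contain at most one of each pair {x, 24−x}, plus the 9 elements whose complement lies outside the range or equal to its own complement.
The integers 12, …, 31 (20 of them) are such a set: any two sum to at least 12+13 = 25 > 24.
By pigeonhole, any 21st integer completes one of the 11 pairs, so 21 choices force a sum of 24.

21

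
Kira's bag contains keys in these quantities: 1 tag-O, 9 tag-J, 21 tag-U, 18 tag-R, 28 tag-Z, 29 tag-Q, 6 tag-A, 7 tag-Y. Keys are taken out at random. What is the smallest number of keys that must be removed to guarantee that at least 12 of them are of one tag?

68

Pigeonhole: the 8 tags are the holes; the keys drawn are the pigeons.
To avoid 12 of any one tag, the worst case takes at most 11 of each tag, or every key of a tag that has fewer than 11.
That gives 1 + 9 + 11 + 11 + 11 + 11 + 6 + 7 = 67 keys with no tag reaching 12.
The next key forces some tag to 12, so 67 + 1 = 68.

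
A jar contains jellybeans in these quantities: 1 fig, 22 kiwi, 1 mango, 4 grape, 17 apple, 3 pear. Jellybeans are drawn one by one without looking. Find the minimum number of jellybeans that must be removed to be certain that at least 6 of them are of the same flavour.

Pigeonhole: the 6 flavours are the holes; the jellybeans drawn are the pigeons.
To avoid 6 of any one flavour, the worst case takes at most 5 of each flavour, or every jellybean of a flavour that has fewer than 5.
That gives 1 + 5 + 1 + 4 + 5 + 3 = 19 jellybeans with no flavour reaching 6.
The next jellybean forces some flavour to 6, so 19 + 1 = 20.

20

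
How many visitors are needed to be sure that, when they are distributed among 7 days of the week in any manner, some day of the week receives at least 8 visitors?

50

With 49 visitors one could put exactly 7 in each of the 7 days of the week, and no day of the week would reach 8.
One more visitor must land in a day of the week that already has 7, giving it 8.
So 7 × 7 + 1 = 50 visitors are required.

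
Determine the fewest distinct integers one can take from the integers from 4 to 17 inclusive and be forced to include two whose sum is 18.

10

A set avoiding the sum 18 can contain at most one of each pair {x, 18−x}, plus the 4 elements whose complement lies outside the range or equal to its own complement.
The integers 9, …, 17 (9 of them) are such a set: any two sum to at least 9+10 = 19 > 18.
Any 10th integer completes one of the 5 pairs, so 10 choices force a sum of 18.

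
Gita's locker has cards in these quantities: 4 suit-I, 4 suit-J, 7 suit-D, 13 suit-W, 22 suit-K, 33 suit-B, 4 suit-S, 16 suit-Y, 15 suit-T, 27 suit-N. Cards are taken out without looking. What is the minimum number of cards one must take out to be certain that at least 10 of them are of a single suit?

Pigeonhole: the 10 suits are the holes; the cards drawn are the pigeons.
To avoid 10 of any one suit, the worst case takes at most 9 of each suit, or every card of a suit that has fewer than 9.
That gives 4 + 4 + 7 + 9 + 9 + 9 + 4 + 9 + 9 + 9 = 73 cards with no suit reaching 10.
The next card forces some suit to 10, so 73 + 1 = 74.

74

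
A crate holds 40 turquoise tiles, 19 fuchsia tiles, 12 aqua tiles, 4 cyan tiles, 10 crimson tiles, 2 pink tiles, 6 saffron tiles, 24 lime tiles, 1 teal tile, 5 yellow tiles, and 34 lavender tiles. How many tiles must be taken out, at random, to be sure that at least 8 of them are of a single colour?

61

An adversary could hand out at most 7 tiles per colour (5 colours run out sooner): 7 + 7 + 7 + 4 + 7 + 2 + 6 + 7 + 1 + 5 + 7 = 60 tiles and still no colour has 8.
One more tile lands in a colour already at 7, so 61 draws are enough and 60 are not.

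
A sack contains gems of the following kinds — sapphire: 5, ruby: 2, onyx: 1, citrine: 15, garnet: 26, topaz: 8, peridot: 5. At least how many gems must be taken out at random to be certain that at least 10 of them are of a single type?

40

By the pigeonhole principle, put each drawn gem into a box by type. The largest draw with every box below 10 takes min(count, 9) from each type; types with fewer than 9 contribute all they have.
Σ min(cᵢ, 9) = 5 + 2 + 1 + 9 + 9 + 8 + 5 = 39.
Draw number 39 + 1 = 40 must push one box to 10.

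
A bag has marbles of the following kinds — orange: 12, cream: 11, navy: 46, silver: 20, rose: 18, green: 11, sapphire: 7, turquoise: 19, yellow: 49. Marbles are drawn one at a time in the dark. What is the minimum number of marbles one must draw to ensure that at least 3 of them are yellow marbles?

In the worst case for collecting yellow marbles, every non-yellow marble comes out first.
There are 12 + 11 + 46 + 20 + 18 + 11 + 7 + 19 = 144 non-yellow marbles altogether.
After those, each further marble must be yellow, so 144 + 3 = 147 draws guarantee 3 yellow marbles.

147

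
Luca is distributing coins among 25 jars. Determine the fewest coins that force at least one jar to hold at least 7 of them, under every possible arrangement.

151

With 150 coins one could put exactly 6 in each of the 25 jars, and no jar would reach 7.
Pigeonhole: one more coin must land in a jar that already has 6, giving it 7.
So 25 × 6 + 1 = 151 coins are required.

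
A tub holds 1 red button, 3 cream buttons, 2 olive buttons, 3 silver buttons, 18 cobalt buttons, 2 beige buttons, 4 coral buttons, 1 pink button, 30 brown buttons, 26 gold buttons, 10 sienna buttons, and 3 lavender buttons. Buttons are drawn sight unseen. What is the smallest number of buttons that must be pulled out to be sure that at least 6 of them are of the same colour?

Pigeonhole: put each drawn button into a box by colour. The largest draw with every box below 6 takes min(count, 5) from each colour; colours with fewer than 5 contribute all they have.
Σ min(cᵢ, 5) = 1 + 3 + 2 + 3 + 5 + 2 + 4 + 1 + 5 + 5 + 5 + 3 = 39.
Draw number 39 + 1 = 40 must push one box to 6.

40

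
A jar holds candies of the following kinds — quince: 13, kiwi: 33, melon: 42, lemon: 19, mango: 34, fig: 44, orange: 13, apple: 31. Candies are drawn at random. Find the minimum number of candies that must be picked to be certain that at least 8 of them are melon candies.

In the worst case for collecting melon candies, every non-melon candy comes out first.
There are 13 + 33 + 19 + 34 + 44 + 13 + 31 = 187 non-melon candies altogether.
After those, each further candy must be melon, so 187 + 8 = 195 draws guarantee 8 melon candies.

195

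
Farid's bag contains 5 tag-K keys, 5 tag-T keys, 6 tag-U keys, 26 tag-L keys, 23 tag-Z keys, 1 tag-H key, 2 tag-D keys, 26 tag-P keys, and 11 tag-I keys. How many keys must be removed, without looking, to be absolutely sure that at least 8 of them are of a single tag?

Put each drawn key into a box by tag. The largest draw with every box below 8 takes min(count, 7) from each tag; tags with fewer than 7 contribute all they have.
Σ min(cᵢ, 7) = 5 + 5 + 6 + 7 + 7 + 1 + 2 + 7 + 7 = 47.
Draw number 47 + 1 = 48 must push one box to 8.

48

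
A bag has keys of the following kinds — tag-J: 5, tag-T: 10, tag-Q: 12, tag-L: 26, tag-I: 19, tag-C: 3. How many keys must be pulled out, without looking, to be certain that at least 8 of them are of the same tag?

By pigeonhole, put each drawn key into a box by tag. The largest draw with every box below 8 takes min(count, 7) from each tag; tags with fewer than 7 contribute all they have.
Σ min(cᵢ, 7) = 5 + 7 + 7 + 7 + 7 + 3 = 36.
Draw number 36 + 1 = 37 must push one box to 8.

37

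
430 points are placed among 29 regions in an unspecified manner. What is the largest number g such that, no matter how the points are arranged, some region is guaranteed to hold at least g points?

15

The 29 regions are the holes and the 430 points are the pigeons.
If every region held at most 14 points, the total would be at most 29 × 14 = 406, which is less than 430.
So some region holds at least ⌈430/29⌉ = 15 points.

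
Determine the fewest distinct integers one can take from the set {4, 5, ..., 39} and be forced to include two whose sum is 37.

22

Group the elements by complementary pair {x, 37−x}: {4,33}, {5,32}, {6,31}, …, giving 15 two-element pairs and 6 integers whose partner 37−x falls outside [4,39].
Treating each of those 21 groups as a pigeonhole, one can pick one integer per group — 21 integers — with no two summing to 37.
The 22nd integer lands in an occupied pair, forcing a sum of 37.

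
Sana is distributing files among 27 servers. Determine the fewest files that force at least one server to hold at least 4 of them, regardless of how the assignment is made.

With 81 files one could put exactly 3 in each of the 27 servers, and no server would reach 4.
By the pigeonhole principle, one more file must land in a server that already has 3, giving it 4.
So 27 × 3 + 1 = 82 files are required.

82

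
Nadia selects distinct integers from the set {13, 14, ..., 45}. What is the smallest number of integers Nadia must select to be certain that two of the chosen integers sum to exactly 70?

A set avoiding the sum 70 can contain at most one of each pair {x, 70−x}, plus the 13 elements whose complement lies outside the range or equal to its own complement.
The integers 13, …, 35 (23 of them) are such a set: any two sum to at least 13+14 = 27 and at most 34+35 = 69 < 70.
By the pigeonhole principle, any 24th integer completes one of the 10 pairs, so 24 choices force a sum of 70.

24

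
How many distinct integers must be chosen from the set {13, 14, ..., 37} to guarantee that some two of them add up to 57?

Group the elements by complementary pair {x, 57−x}: {20,37}, {21,36}, {22,35}, …, giving 9 two-element pairs and 7 integers whose partner 57−x falls outside [13,37].
Pigeonhole: treating each of those 16 groups as a pigeonhole, one can pick one integer per group — 16 integers — with no two summing to 57.
The 17th integer lands in an occupied pair, forcing a sum of 57.

17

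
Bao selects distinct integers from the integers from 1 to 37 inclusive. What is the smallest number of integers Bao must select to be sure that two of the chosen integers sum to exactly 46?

24

Group the elements by complementary pair {x, 46−x}: {9,37}, {10,36}, {11,35}, …, giving 14 two-element pairs, the single value 23 (it cannot pair with itself since the integers are distinct), and 8 integers whose partner 46−x falls outside [1,37].
Treating each of those 23 groups as a pigeonhole, one can pick one integer per group — 23 integers — with no two summing to 46.
The 24th integer lands in an occupied pair, forcing a sum of 46.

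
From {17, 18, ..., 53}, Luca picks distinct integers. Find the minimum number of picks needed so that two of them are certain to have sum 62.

24

Group the elements by complementary pair {x, 62−x}: {17,45}, {18,44}, {19,43}, …, giving 14 two-element pairs; the single value 31 (it cannot pair with itself since the integers are distinct); and 8 integers whose partner 62−x falls outside [17,53].
By the pigeonhole principle, treating each of those 23 groups as a pigeonhole, one can pick one integer per group — 23 integers — with no two summing to 62.
The 24th integer lands in an occupied pair, forcing a sum of 62.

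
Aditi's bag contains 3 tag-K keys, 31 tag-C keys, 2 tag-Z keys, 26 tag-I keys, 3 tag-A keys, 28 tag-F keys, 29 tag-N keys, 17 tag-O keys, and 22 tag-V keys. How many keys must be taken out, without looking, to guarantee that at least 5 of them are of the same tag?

By the pigeonhole principle, the 9 tags are the holes; the keys drawn are the pigeons.
To avoid 5 of any one tag, the worst case takes at most 4 of each tag, or every key of a tag that has fewer than 4.
That gives 3 + 4 + 2 + 4 + 3 + 4 + 4 + 4 + 4 = 32 keys with no tag reaching 5.
The next key forces some tag to 5, so 32 + 1 = 33.

33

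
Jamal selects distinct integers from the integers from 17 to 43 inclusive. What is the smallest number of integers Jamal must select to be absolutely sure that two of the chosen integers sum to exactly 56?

Group the elements by complementary pair {x, 56−x}: {17,39}, {18,38}, {19,37}, …, giving 11 two-element pairs, the single value 28 (it cannot pair with itself since the integers are distinct), and 4 integers whose partner 56−x falls outside [17,43].
By pigeonhole, treating each of those 16 groups as a pigeonhole, one can pick one integer per group — 16 integers — with no two summing to 56.
The 17th integer lands in an occupied pair, forcing a sum of 56.

17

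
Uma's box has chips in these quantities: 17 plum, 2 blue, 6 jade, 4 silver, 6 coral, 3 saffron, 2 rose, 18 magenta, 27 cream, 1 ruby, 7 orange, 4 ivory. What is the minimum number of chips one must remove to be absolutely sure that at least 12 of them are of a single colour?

An adversary could hand out at most 11 chips per colour (9 colours run out sooner): 11 + 2 + 6 + 4 + 6 + 3 + 2 + 11 + 11 + 1 + 7 + 4 = 68 chips and still no colour has 12.
By pigeonhole, one more chip lands in a colour already at 11, so 69 draws are enough and 68 are not.

69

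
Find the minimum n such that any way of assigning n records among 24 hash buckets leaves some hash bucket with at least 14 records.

With 312 records one could put exactly 13 in each of the 24 hash buckets, and no hash bucket would reach 14.
One more record must land in a hash bucket that already has 13, giving it 14.
So 24 × 13 + 1 = 313 records are required.

313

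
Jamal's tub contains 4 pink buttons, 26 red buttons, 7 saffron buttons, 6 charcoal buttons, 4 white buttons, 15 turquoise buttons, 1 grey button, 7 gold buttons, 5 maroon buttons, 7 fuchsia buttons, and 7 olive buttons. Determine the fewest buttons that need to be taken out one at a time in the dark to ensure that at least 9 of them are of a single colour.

An adversary could hand out at most 8 buttons per colour (9 colours run out sooner): 4 + 8 + 7 + 6 + 4 + 8 + 1 + 7 + 5 + 7 + 7 = 64 buttons and still no colour has 9.
One more button lands in a colour already at 8, so 65 draws are enough and 64 are not.

65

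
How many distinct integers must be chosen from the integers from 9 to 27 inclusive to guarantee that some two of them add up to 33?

12

Two chosen integers sum to 33 exactly when both halves of some pair {x, 33−x} with 9 ≤ x ≤ 33−x ≤ 24 are chosen — 8 such pairs.
The remaining 3 elements (those with no distinct partner in range) can never complete a 33-sum, so the worst case takes all of them and one from each pair: 3 + 8 = 11.
By pigeonhole, the 12th integer has to be the second member of some pair, so 11 + 1 = 12.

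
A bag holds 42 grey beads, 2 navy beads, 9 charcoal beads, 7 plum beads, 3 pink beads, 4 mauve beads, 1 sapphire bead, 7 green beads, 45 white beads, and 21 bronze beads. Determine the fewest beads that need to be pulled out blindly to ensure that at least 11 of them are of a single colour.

An adversary could hand out at most 10 beads per colour (7 colours run out sooner): 10 + 2 + 9 + 7 + 3 + 4 + 1 + 7 + 10 + 10 = 63 beads and still no colour has 11.
By pigeonhole, one more bead lands in a colour already at 10, so 64 draws are enough and 63 are not.

64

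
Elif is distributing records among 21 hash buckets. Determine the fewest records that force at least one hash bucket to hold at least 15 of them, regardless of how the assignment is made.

With 294 records one could put exactly 14 in each of the 21 hash buckets, and no hash bucket would reach 15.
Pigeonhole: one more record must land in a hash bucket that already has 14, giving it 15.
So 21 × 14 + 1 = 295 records are required.

295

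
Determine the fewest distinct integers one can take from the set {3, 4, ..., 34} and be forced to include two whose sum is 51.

Group the elements by complementary pair {x, 51−x}: {17,34}, {18,33}, {19,32}, …, giving 9 two-element pairs and 14 integers whose partner 51−x falls outside [3,34].
Treating each of those 23 groups as a pigeonhole, one can pick one integer per group — 23 integers — with no two summing to 51.
The 24th integer lands in an occupied pair, forcing a sum of 51.

24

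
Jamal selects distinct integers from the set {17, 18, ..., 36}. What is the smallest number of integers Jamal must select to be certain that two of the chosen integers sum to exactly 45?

Two chosen integers sum to 45 exactly when both halves of some pair {x, 45−x} with 17 ≤ x ≤ 45−x ≤ 28 are chosen — 6 such pairs.
The remaining 8 elements (those with no distinct partner in range) can never complete a 45-sum, so the worst case takes all of them and one from each pair: 8 + 6 = 14.
By pigeonhole, the 15th integer has to be the second member of some pair, so 14 + 1 = 15.

15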